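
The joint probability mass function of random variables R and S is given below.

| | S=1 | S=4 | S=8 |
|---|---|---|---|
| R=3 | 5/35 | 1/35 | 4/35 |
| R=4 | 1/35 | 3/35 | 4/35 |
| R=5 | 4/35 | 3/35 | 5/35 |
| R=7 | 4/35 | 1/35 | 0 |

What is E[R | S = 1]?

P(S = 1) = 2/5.
Summing R·P(R=x,S=y) over the conditioning event gives 67/35.
E[R | S = 1] = (67/35) / (2/5) = 67/14.

67/14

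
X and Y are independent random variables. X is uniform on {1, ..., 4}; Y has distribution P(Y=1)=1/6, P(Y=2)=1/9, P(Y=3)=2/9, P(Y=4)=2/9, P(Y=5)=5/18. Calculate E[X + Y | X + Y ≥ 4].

P(X + Y ≥ 4) = 8/9.
Summing (X+Y)·P(x,y) over outcomes with X + Y ≥ 4 gives 133/24.
E[X + Y | X + Y ≥ 4] = (133/24) / (8/9) = 399/64.

399/64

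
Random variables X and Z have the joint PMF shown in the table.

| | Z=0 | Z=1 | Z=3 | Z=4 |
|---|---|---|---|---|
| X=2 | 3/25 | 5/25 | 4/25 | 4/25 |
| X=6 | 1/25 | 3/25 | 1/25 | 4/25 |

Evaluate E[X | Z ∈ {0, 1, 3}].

P(Z ∈ {0, 1, 3}) = 17/25.
Σ X·P over the event = 2·(3/25) + 2·(5/25) + 2·(4/25) + 6·(1/25) + 6·(3/25) + 6·(1/25) = 54/25.
E[X | Z ∈ {0, 1, 3}] = (54/25) / (17/25) = 54/17.

54/17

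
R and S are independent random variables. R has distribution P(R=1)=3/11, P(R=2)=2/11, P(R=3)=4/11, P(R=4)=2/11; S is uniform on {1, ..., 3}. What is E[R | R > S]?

13/4

P(R > S) = 16/33.
Summing R·P(x,y) over outcomes with R > S gives 52/33.
E[R | R > S] = (52/33) / (16/33) = 13/4.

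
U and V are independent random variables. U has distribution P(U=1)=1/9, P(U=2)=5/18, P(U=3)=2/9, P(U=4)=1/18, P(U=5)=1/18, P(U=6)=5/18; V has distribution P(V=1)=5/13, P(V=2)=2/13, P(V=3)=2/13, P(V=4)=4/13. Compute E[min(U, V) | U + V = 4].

22/17

P(U + V = 4) = 17/117.
Summing min(U,V)·P(x,y) over outcomes with U + V = 4 gives 22/117.
E[min(U, V) | U + V = 4] = (22/117) / (17/117) = 22/17.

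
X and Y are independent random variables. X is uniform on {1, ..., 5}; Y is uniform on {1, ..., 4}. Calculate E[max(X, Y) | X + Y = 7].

Outcomes with X + Y = 7: (3,4), (4,3), (5,2), each with probability 1/20.
E[max(X, Y) | X + Y = 7] = (4 + 4 + 5) / 3 = 13/3.

13/3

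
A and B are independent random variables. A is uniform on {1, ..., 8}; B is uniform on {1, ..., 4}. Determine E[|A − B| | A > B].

P(A > B) = 11/16.
Summing |A−B|·P(x,y) over outcomes with A > B gives 37/16.
E[|A − B| | A > B] = (37/16) / (11/16) = 37/11.

37/11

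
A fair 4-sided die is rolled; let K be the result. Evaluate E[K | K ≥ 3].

Given K ≥ 3, K is equally likely to be any of {3, 4}.
E[K | K ≥ 3] = (3 + 4) / 2 = 7/2.

7/2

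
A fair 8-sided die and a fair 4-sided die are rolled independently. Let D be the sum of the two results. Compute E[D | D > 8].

10

P(D > 8) = 5/16.
Σ over the event: 9·1/8 + 10·3/32 + 11·1/16 + 12·1/32 = 25/8.
E[D | D > 8] = (25/8) / (5/16) = 10.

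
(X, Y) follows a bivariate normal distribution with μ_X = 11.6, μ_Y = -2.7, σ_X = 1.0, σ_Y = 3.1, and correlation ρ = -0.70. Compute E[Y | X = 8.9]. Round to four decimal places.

The regression of Y on X has slope ρ·σ_Y/σ_X and passes through (μ_X, μ_Y).
E[Y | X=8.9] = -2.7 + (-0.70)·(3.1/1.0)·(8.9 − (11.6)) = -2.7 + (-2.17)·(-2.7) = 3.1590.

3.1590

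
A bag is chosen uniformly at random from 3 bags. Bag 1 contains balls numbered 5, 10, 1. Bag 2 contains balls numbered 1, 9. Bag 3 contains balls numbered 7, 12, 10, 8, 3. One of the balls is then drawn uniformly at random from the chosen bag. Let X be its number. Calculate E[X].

E[X | bag 1] = (5+10+1)/3 = 16/3.
E[X | bag 2] = (1+9)/2 = 5.
E[X | bag 3] = (7+12+10+8+3)/5 = 8.
E[X] = (1/3)·(16/3) + (1/3)·(5) + (1/3)·(8) = 55/9.

55/9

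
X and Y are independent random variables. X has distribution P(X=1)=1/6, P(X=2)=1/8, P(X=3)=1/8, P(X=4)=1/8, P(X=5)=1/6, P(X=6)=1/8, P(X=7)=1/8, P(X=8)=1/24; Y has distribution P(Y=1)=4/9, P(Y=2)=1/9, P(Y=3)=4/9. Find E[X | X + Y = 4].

P(X + Y = 4) = 31/216.
Summing X·P(x,y) over outcomes with X + Y = 4 gives 29/108.
E[X | X + Y = 4] = (29/108) / (31/216) = 58/31.

58/31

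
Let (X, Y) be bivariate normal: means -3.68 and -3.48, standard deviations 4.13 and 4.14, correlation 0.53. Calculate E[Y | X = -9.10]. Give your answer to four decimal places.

-6.3596

For a bivariate normal, E[Y | X=x] = μ_Y + ρ·(σ_Y/σ_X)·(x − μ_X).
E[Y | X=-9.10] = -3.48 + (0.53)·(4.14/4.13)·(-9.10 − (-3.68)) = -3.48 + (0.531283)·(-5.42) = -6.3596.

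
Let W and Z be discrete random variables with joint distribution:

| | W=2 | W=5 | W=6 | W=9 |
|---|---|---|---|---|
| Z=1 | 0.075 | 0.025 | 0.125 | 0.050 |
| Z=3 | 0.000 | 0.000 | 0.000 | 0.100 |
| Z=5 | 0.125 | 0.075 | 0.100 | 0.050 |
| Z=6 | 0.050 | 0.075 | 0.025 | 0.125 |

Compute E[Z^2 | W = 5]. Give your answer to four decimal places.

P(W = 5) = 0.175.
Σ Z^2·P over the event = 1·(0.025) + 25·(0.075) + 36·(0.075) = 4.600.
E[Z^2 | W = 5] = (4.600) / (0.175) = 26.2857.

26.2857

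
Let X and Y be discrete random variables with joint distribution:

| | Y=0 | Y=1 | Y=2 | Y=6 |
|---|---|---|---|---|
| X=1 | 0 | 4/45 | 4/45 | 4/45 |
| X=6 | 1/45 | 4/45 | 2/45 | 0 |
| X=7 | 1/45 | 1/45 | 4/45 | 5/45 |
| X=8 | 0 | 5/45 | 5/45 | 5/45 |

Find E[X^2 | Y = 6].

569/14

P(Y = 6) = 14/45.
Σ X^2·P over the event = 1·(4/45) + 49·(5/45) + 64·(5/45) = 569/45.
E[X^2 | Y = 6] = (569/45) / (14/45) = 569/14.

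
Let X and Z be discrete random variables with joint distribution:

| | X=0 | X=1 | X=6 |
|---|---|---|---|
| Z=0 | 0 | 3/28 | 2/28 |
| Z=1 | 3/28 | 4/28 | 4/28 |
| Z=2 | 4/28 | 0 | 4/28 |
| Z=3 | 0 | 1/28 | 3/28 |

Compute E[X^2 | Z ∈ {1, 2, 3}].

401/23

P(Z ∈ {1, 2, 3}) = 23/28.
Σ X^2·P over the event = 0·(3/28) + 0·(4/28) + 1·(4/28) + 1·(1/28) + 36·(4/28) + 36·(4/28) + 36·(3/28) = 401/28.
E[X^2 | Z ∈ {1, 2, 3}] = (401/28) / (23/28) = 401/23.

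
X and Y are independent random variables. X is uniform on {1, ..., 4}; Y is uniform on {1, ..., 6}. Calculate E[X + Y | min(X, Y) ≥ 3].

P(min(X, Y) ≥ 3) = 1/3.
Summing (X+Y)·P(x,y) over outcomes with min(X, Y) ≥ 3 gives 8/3.
E[X + Y | min(X, Y) ≥ 3] = (8/3) / (1/3) = 8.

8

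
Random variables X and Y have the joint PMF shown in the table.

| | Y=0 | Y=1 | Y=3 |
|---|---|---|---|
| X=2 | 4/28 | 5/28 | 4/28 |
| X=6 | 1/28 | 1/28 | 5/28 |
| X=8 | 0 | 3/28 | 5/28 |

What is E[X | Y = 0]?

P(Y = 0) = 5/28.
Σ X·P over the event = 2·(4/28) + 6·(1/28) = 1/2.
E[X | Y = 0] = (1/2) / (5/28) = 14/5.

14/5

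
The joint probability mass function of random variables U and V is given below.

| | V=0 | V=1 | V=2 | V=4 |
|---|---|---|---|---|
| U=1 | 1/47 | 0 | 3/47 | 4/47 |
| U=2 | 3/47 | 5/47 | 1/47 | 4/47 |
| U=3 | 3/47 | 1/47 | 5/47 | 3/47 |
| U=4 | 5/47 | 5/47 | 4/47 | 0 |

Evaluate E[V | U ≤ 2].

15/7

P(U ≤ 2) = 21/47.
Σ V·P over the event = 0·(1/47) + 2·(3/47) + 4·(4/47) + 0·(3/47) + 1·(5/47) + 2·(1/47) + 4·(4/47) = 45/47.
E[V | U ≤ 2] = (45/47) / (21/47) = 15/7.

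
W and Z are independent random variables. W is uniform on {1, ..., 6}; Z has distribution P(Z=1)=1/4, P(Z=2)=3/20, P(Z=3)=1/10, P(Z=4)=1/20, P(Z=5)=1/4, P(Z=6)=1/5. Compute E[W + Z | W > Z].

P(W > Z) = 5/12.
Summing (W+Z)·P(x,y) over outcomes with W > Z gives 65/24.
E[W + Z | W > Z] = (65/24) / (5/12) = 13/2.

13/2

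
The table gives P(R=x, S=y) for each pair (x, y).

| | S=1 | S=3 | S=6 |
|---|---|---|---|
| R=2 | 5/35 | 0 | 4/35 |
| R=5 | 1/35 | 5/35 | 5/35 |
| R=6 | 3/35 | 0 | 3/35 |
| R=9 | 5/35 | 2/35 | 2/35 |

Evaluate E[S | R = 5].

46/11

P(R = 5) = 11/35.
Summing S·P(R=x,S=y) over the conditioning event gives 46/35.
E[S | R = 5] = (46/35) / (11/35) = 46/11.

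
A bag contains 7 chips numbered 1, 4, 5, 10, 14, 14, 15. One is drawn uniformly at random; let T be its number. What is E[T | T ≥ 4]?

P(T ≥ 4) = 6/7.
Σ over the event: 4·1/7 + 5·1/7 + 10·1/7 + 14·2/7 + 15·1/7 = 62/7.
E[T | T ≥ 4] = (62/7) / (6/7) = 31/3.

31/3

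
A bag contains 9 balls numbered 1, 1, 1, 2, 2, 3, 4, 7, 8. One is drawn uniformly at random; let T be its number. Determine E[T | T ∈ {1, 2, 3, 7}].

17/7

P(T ∈ {1, 2, 3, 7}) = 7/9.
Σ over the event: 1·1/3 + 2·2/9 + 3·1/9 + 7·1/9 = 17/9.
E[T | T ∈ {1, 2, 3, 7}] = (17/9) / (7/9) = 17/7.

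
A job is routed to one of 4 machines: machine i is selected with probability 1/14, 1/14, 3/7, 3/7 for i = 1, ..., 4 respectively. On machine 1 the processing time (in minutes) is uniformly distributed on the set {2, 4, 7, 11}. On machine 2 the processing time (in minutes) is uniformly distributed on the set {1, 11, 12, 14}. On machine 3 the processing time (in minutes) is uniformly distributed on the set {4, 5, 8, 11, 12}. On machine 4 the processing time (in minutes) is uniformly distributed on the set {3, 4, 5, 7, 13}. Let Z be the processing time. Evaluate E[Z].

1019/140

E[Z | machine 1] = (2+4+7+11)/4 = 6.
E[Z | machine 2] = (1+11+12+14)/4 = 19/2.
E[Z | machine 3] = (4+5+8+11+12)/5 = 8.
E[Z | machine 4] = (3+4+5+7+13)/5 = 32/5.
By the law of total expectation,
E[Z] = (1/14)·(6) + (1/14)·(19/2) + (3/7)·(8) + (3/7)·(32/5) = 1019/140.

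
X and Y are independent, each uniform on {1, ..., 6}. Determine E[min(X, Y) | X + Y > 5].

P(X + Y > 5) = 13/18.
Summing min(X,Y)·P(x,y) over outcomes with X + Y > 5 gives 13/6.
E[min(X, Y) | X + Y > 5] = (13/6) / (13/18) = 3.

3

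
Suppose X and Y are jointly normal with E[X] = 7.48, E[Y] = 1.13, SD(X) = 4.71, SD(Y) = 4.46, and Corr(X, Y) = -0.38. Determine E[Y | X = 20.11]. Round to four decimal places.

-3.4147

The regression of Y on X has slope ρ·σ_Y/σ_X and passes through (μ_X, μ_Y).
E[Y | X=20.11] = 1.13 + (-0.38)·(4.46/4.71)·(20.11 − (7.48)) = 1.13 + (-0.35983)·(12.63) = -3.4147.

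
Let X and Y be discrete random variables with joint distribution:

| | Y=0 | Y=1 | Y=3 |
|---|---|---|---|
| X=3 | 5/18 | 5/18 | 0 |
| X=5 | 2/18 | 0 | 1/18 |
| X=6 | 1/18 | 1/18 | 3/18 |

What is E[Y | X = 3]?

1/2

P(X = 3) = 5/9.
Σ Y·P over the event = 0·(5/18) + 1·(5/18) = 5/18.
E[Y | X = 3] = (5/18) / (5/9) = 1/2.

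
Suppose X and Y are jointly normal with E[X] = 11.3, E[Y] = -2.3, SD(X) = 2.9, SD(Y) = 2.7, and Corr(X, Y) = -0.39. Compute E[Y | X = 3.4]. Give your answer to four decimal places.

0.5685

For a bivariate normal, E[Y | X=x] = μ_Y + ρ·(σ_Y/σ_X)·(x − μ_X).
E[Y | X=3.4] = -2.3 + (-0.39)·(2.7/2.9)·(3.4 − (11.3)) = -2.3 + (-0.3631)·(-7.9) = 0.5685.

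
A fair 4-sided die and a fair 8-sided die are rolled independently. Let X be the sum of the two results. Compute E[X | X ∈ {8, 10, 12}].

P(X ∈ {8, 10, 12}) = 1/4.
Σ over the event: 8·1/8 + 10·3/32 + 12·1/32 = 37/16.
E[X | X ∈ {8, 10, 12}] = (37/16) / (1/4) = 37/4.

37/4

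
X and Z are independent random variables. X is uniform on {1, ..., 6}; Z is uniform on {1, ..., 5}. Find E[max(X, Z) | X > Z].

P(X > Z) = 1/2.
Summing max(X,Z)·P(x,y) over outcomes with X > Z gives 7/3.
E[max(X, Z) | X > Z] = (7/3) / (1/2) = 14/3.

14/3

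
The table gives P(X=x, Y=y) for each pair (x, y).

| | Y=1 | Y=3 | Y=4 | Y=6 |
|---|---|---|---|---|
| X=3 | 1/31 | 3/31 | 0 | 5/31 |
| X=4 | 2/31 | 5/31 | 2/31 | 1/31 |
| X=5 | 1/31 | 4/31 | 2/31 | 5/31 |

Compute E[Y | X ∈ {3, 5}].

P(X ∈ {3, 5}) = 21/31.
Summing Y·P(X=x,Y=y) over the conditioning event gives 91/31.
E[Y | X ∈ {3, 5}] = (91/31) / (21/31) = 13/3.

13/3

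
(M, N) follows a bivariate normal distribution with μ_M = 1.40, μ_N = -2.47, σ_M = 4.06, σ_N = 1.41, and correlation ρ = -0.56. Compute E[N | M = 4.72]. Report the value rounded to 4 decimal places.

-3.1157

The regression of N on M has slope ρ·σ_N/σ_M and passes through (μ_M, μ_N).
E[N | M=4.72] = -2.47 + (-0.56)·(1.41/4.06)·(4.72 − (1.40)) = -2.47 + (-0.19448)·(3.32) = -3.1157.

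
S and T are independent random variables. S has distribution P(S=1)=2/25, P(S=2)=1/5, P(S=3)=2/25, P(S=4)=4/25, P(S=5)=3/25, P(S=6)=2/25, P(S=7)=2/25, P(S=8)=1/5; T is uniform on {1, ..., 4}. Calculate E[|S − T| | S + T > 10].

17/4

P(S + T > 10) = 3/25.
Summing |S−T|·P(x,y) over outcomes with S + T > 10 gives 51/100.
E[|S − T| | S + T > 10] = (51/100) / (3/25) = 17/4.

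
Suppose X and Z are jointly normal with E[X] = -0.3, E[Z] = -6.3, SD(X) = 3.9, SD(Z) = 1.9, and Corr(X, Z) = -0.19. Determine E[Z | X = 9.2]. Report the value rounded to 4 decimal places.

-7.1794

The regression of Z on X has slope ρ·σ_Z/σ_X and passes through (μ_X, μ_Z).
E[Z | X=9.2] = -6.3 + (-0.19)·(1.9/3.9)·(9.2 − (-0.3)) = -6.3 + (-0.092564)·(9.5) = -7.1794.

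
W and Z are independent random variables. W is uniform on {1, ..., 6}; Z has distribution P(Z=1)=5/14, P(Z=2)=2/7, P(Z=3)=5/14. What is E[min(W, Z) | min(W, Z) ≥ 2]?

22/9

P(min(W, Z) ≥ 2) = 15/28.
Summing min(W,Z)·P(x,y) over outcomes with min(W, Z) ≥ 2 gives 55/42.
E[min(W, Z) | min(W, Z) ≥ 2] = (55/42) / (15/28) = 22/9.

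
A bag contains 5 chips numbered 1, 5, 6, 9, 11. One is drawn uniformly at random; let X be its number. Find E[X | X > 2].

P(X > 2) = 4/5.
Σ over the event: 5·1/5 + 6·1/5 + 9·1/5 + 11·1/5 = 31/5.
E[X | X > 2] = (31/5) / (4/5) = 31/4.

31/4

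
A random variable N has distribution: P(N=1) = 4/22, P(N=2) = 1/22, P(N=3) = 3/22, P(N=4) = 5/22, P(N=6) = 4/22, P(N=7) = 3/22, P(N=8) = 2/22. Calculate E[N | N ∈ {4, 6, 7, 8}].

P(N ∈ {4, 6, 7, 8}) = 7/11.
Σ over the event: 4·5/22 + 6·2/11 + 7·3/22 + 8·1/11 = 81/22.
E[N | N ∈ {4, 6, 7, 8}] = (81/22) / (7/11) = 81/14.

81/14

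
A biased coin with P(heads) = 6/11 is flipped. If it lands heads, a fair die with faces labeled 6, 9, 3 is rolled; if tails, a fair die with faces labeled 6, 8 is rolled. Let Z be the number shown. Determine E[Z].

71/11

E[Z | heads] = (6+9+3)/3 = 6.
E[Z | tails] = (6+8)/2 = 7.
E[Z] = (6/11)·(6) + (5/11)·(7) = 71/11.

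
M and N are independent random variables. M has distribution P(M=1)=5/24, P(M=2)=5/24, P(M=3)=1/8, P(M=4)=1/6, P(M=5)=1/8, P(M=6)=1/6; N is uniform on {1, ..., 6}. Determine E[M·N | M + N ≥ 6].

P(M + N ≥ 6) = 11/16.
Summing MN·P(x,y) over outcomes with M + N ≥ 6 gives 251/24.
E[M·N | M + N ≥ 6] = (251/24) / (11/16) = 502/33.

502/33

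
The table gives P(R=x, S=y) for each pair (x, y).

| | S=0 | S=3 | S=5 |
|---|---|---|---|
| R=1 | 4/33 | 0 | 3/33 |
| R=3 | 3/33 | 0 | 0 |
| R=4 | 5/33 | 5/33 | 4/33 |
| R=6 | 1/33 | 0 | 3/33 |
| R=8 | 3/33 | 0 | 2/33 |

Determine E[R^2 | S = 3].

P(S = 3) = 5/33.
Σ R^2·P over the event = 16·(5/33) = 80/33.
E[R^2 | S = 3] = (80/33) / (5/33) = 16.

16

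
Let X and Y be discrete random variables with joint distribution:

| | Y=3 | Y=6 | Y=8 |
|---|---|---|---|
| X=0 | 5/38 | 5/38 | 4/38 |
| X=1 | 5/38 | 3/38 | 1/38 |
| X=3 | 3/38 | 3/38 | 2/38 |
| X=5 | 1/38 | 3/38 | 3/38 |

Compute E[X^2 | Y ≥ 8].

47/5

P(Y ≥ 8) = 5/19.
Σ X^2·P over the event = 0·(4/38) + 1·(1/38) + 9·(2/38) + 25·(3/38) = 47/19.
E[X^2 | Y ≥ 8] = (47/19) / (5/19) = 47/5.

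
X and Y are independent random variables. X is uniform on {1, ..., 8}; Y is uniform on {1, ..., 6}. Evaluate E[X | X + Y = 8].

9/2

Outcomes with X + Y = 8: (2,6), (3,5), (4,4), (5,3), (6,2), (7,1), each with probability 1/48.
E[X | X + Y = 8] = (2 + 3 + 4 + 5 + 6 + 7) / 6 = 9/2.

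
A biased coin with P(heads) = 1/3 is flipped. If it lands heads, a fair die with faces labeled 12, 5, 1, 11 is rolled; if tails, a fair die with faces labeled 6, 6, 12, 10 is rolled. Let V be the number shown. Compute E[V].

E[V | heads] = (12+5+1+11)/4 = 29/4.
E[V | tails] = (6+6+12+10)/4 = 17/2.
E[V] = (1/3)·(29/4) + (2/3)·(17/2) = 97/12.

97/12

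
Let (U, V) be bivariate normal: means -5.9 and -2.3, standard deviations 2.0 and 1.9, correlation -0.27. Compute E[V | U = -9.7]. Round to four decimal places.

-1.3253

The regression of V on U has slope ρ·σ_V/σ_U and passes through (μ_U, μ_V).
E[V | U=-9.7] = -2.3 + (-0.27)·(1.9/2.0)·(-9.7 − (-5.9)) = -2.3 + (-0.2565)·(-3.8) = -1.3253.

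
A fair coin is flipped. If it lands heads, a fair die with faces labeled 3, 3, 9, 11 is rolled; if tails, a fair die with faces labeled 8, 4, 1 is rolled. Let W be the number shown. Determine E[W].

65/12

E[W | heads] = (3+3+9+11)/4 = 13/2.
E[W | tails] = (8+4+1)/3 = 13/3.
By the law of total expectation,
E[W] = (1/2)·(13/2) + (1/2)·(13/3) = 65/12.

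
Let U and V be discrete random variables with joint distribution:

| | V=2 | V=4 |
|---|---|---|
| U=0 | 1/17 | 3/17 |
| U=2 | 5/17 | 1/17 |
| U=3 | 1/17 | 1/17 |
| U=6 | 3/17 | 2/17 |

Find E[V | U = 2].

P(U = 2) = 6/17.
Σ V·P over the event = 2·(5/17) + 4·(1/17) = 14/17.
E[V | U = 2] = (14/17) / (6/17) = 7/3.

7/3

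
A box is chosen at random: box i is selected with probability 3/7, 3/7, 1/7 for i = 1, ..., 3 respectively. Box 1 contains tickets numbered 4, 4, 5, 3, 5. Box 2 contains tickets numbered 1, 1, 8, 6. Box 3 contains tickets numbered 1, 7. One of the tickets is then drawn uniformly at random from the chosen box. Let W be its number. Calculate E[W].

E[W | box 1] = (4+4+5+3+5)/5 = 21/5.
E[W | box 2] = (1+1+8+6)/4 = 4.
E[W | box 3] = (1+7)/2 = 4.
By the law of total expectation,
E[W] = (3/7)·(21/5) + (3/7)·(4) + (1/7)·(4) = 143/35.

143/35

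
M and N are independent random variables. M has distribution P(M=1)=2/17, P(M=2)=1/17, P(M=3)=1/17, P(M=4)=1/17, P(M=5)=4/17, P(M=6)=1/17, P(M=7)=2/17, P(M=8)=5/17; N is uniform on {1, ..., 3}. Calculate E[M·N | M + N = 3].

P(M + N = 3) = 1/17.
Summing MN·P(x,y) over outcomes with M + N = 3 gives 2/17.
E[M·N | M + N = 3] = (2/17) / (1/17) = 2.

2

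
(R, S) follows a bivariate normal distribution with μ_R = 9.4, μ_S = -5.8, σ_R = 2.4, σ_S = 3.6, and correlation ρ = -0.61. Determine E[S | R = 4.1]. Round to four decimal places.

-0.9505

For a bivariate normal, E[S | R=x] = μ_S + ρ·(σ_S/σ_R)·(x − μ_R).
E[S | R=4.1] = -5.8 + (-0.61)·(3.6/2.4)·(4.1 − (9.4)) = -5.8 + (-0.915)·(-5.3) = -0.9505.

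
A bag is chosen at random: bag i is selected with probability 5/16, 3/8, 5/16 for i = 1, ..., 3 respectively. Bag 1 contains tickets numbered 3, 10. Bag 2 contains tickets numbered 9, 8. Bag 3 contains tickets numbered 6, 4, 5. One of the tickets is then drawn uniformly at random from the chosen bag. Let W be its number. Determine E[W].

217/32

E[W | bag 1] = (3+10)/2 = 13/2.
E[W | bag 2] = (9+8)/2 = 17/2.
E[W | bag 3] = (6+4+5)/3 = 5.
By the law of total expectation,
E[W] = (5/16)·(13/2) + (3/8)·(17/2) + (5/16)·(5) = 217/32.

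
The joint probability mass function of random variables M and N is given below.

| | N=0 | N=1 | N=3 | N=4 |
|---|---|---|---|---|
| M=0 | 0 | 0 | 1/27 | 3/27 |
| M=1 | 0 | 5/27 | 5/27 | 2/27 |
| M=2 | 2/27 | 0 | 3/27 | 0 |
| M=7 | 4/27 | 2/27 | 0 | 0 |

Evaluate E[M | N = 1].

19/7

P(N = 1) = 7/27.
Summing M·P(M=x,N=y) over the conditioning event gives 19/27.
E[M | N = 1] = (19/27) / (7/27) = 19/7.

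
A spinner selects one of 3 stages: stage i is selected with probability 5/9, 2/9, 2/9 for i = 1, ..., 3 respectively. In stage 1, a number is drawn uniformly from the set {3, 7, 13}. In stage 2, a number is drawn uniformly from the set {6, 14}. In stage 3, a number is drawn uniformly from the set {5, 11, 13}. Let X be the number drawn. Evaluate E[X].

233/27

E[X | stage 1] = (3+7+13)/3 = 23/3.
E[X | stage 2] = (6+14)/2 = 10.
E[X | stage 3] = (5+11+13)/3 = 29/3.
E[X] = (5/9)·(23/3) + (2/9)·(10) + (2/9)·(29/3) = 233/27.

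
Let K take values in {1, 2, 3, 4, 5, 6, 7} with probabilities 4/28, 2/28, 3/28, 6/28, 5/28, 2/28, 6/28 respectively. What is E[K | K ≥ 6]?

P(K ≥ 6) = 2/7.
Σ over the event: 6·1/14 + 7·3/14 = 27/14.
E[K | K ≥ 6] = (27/14) / (2/7) = 27/4.

27/4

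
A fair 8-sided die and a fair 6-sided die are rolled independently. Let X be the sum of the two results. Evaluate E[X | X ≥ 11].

12

P(X ≥ 11) = 5/24.
Σ over the event: 11·1/12 + 12·1/16 + 13·1/24 + 14·1/48 = 5/2.
E[X | X ≥ 11] = (5/2) / (5/24) = 12.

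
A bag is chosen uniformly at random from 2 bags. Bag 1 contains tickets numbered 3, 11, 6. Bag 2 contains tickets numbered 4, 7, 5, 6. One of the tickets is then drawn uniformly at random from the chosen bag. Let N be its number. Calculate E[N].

73/12

E[N | bag 1] = (3+11+6)/3 = 20/3.
E[N | bag 2] = (4+7+5+6)/4 = 11/2.
E[N] = (1/2)·(20/3) + (1/2)·(11/2) = 73/12.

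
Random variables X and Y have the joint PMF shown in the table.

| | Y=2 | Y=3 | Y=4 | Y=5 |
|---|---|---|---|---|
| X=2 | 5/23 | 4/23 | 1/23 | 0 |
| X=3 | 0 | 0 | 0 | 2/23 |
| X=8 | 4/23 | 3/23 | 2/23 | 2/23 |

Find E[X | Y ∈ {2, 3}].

P(Y ∈ {2, 3}) = 16/23.
Summing X·P(X=x,Y=y) over the conditioning event gives 74/23.
E[X | Y ∈ {2, 3}] = (74/23) / (16/23) = 37/8.

37/8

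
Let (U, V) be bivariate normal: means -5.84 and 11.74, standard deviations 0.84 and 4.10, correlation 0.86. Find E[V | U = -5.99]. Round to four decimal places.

11.1104

The regression of V on U has slope ρ·σ_V/σ_U and passes through (μ_U, μ_V).
E[V | U=-5.99] = 11.74 + (0.86)·(4.10/0.84)·(-5.99 − (-5.84)) = 11.74 + (4.1976)·(-0.15) = 11.1104.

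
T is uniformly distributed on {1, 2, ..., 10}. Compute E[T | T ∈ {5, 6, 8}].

19/3

P(T ∈ {5, 6, 8}) = 3/10.
Σ over the event: 5·1/10 + 6·1/10 + 8·1/10 = 19/10.
E[T | T ∈ {5, 6, 8}] = (19/10) / (3/10) = 19/3.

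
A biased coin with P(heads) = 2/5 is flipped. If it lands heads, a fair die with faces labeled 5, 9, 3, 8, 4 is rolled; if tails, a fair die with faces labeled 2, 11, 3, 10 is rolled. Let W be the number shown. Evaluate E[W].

311/50

E[W | heads] = (5+9+3+8+4)/5 = 29/5.
E[W | tails] = (2+11+3+10)/4 = 13/2.
E[W] = (2/5)·(29/5) + (3/5)·(13/2) = 311/50.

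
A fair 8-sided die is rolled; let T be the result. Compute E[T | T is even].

5

Given T is even, T is equally likely to be any of {2, 4, 6, 8}.
E[T | T is even] = (2 + 4 + 6 + 8) / 4 = 5.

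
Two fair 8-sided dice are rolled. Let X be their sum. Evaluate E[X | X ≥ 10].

12

P(X ≥ 10) = 7/16.
Σ over the event: 10·7/64 + 11·3/32 + 12·5/64 + 13·1/16 + 14·3/64 + 15·1/32 + 16·1/64 = 21/4.
E[X | X ≥ 10] = (21/4) / (7/16) = 12.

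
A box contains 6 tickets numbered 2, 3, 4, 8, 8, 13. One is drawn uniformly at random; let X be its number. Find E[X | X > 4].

P(X > 4) = 1/2.
Σ over the event: 8·1/3 + 13·1/6 = 29/6.
E[X | X > 4] = (29/6) / (1/2) = 29/3.

29/3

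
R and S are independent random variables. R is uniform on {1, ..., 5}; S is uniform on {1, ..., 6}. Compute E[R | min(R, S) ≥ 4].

9/2

Outcomes with min(R, S) ≥ 4: (4,4), (4,5), (4,6), (5,4), (5,5), (5,6), each with probability 1/30.
E[R | min(R, S) ≥ 4] = (4 + 4 + 4 + 5 + 5 + 5) / 6 = 9/2.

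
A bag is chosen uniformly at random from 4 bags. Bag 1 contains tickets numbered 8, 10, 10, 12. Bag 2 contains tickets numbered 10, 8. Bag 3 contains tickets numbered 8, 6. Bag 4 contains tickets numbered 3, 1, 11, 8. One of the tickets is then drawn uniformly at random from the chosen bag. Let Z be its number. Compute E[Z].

127/16

E[Z | bag 1] = (8+10+10+12)/4 = 10.
E[Z | bag 2] = (10+8)/2 = 9.
E[Z | bag 3] = (8+6)/2 = 7.
E[Z | bag 4] = (3+1+11+8)/4 = 23/4.
By the law of total expectation,
E[Z] = (1/4)·(10) + (1/4)·(9) + (1/4)·(7) + (1/4)·(23/4) = 127/16.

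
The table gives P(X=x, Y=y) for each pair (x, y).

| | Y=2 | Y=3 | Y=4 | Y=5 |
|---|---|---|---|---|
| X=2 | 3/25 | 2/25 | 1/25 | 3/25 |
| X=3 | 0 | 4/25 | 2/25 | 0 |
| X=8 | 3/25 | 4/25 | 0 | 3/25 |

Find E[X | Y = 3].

P(Y = 3) = 2/5.
Σ X·P over the event = 2·(2/25) + 3·(4/25) + 8·(4/25) = 48/25.
E[X | Y = 3] = (48/25) / (2/5) = 24/5.

24/5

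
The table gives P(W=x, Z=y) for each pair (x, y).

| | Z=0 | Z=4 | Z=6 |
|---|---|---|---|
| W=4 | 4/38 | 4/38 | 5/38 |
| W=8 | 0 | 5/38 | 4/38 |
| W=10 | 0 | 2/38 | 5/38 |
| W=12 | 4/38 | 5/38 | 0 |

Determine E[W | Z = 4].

17/2

P(Z = 4) = 8/19.
Σ W·P over the event = 4·(4/38) + 8·(5/38) + 10·(2/38) + 12·(5/38) = 68/19.
E[W | Z = 4] = (68/19) / (8/19) = 17/2.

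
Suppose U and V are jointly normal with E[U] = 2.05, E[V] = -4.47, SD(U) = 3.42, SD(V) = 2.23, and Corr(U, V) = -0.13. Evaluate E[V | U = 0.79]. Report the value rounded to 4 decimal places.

The regression of V on U has slope ρ·σ_V/σ_U and passes through (μ_U, μ_V).
E[V | U=0.79] = -4.47 + (-0.13)·(2.23/3.42)·(0.79 − (2.05)) = -4.47 + (-0.084766)·(-1.26) = -4.3632.

-4.3632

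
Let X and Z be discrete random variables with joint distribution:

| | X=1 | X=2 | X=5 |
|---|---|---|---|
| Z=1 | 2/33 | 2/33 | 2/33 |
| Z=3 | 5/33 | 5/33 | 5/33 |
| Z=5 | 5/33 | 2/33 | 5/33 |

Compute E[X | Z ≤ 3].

P(Z ≤ 3) = 7/11.
Σ X·P over the event = 1·(2/33) + 1·(5/33) + 2·(2/33) + 2·(5/33) + 5·(2/33) + 5·(5/33) = 56/33.
E[X | Z ≤ 3] = (56/33) / (7/11) = 8/3.

8/3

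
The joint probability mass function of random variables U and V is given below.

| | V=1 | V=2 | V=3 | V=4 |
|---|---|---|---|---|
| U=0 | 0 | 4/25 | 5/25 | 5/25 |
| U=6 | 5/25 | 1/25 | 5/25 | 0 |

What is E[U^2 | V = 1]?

P(V = 1) = 1/5.
Σ U^2·P over the event = 36·(5/25) = 36/5.
E[U^2 | V = 1] = (36/5) / (1/5) = 36.

36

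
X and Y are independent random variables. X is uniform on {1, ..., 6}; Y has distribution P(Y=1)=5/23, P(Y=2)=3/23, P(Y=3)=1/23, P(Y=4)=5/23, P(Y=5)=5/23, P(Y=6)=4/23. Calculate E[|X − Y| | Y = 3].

P(Y = 3) = 1/23.
Summing |X−Y|·P(x,y) over outcomes with Y = 3 gives 3/46.
E[|X − Y| | Y = 3] = (3/46) / (1/23) = 3/2.

3/2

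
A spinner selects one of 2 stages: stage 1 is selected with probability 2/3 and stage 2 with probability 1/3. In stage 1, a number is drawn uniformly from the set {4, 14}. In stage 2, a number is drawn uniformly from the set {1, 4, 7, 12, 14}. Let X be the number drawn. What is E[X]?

128/15

E[X | stage 1] = (4+14)/2 = 9.
E[X | stage 2] = (1+4+7+12+14)/5 = 38/5.
By the law of total expectation,
E[X] = (2/3)·(9) + (1/3)·(38/5) = 128/15.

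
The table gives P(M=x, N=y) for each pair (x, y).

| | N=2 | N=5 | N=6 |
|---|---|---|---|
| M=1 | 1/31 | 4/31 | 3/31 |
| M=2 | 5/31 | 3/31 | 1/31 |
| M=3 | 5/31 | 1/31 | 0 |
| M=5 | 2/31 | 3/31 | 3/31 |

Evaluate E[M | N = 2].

P(N = 2) = 13/31.
Summing M·P(M=x,N=y) over the conditioning event gives 36/31.
E[M | N = 2] = (36/31) / (13/31) = 36/13.

36/13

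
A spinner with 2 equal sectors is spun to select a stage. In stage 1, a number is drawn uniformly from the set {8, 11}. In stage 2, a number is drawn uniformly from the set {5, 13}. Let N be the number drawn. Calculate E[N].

E[N | stage 1] = (8+11)/2 = 19/2.
E[N | stage 2] = (5+13)/2 = 9.
By the law of total expectation,
E[N] = (1/2)·(19/2) + (1/2)·(9) = 37/4.

37/4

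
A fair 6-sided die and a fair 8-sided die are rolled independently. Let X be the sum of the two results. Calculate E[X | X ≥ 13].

40/3

P(X ≥ 13) = 1/16.
Σ over the event: 13·1/24 + 14·1/48 = 5/6.
E[X | X ≥ 13] = (5/6) / (1/16) = 40/3.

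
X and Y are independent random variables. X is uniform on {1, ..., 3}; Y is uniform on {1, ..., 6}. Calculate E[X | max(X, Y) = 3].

12/5

Outcomes with max(X, Y) = 3: (1,3), (2,3), (3,1), (3,2), (3,3), each with probability 1/18.
E[X | max(X, Y) = 3] = (1 + 2 + 3 + 3 + 3) / 5 = 12/5.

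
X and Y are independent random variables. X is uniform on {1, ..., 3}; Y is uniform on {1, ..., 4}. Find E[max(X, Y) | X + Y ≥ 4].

P(X + Y ≥ 4) = 3/4.
Summing max(X,Y)·P(x,y) over outcomes with X + Y ≥ 4 gives 29/12.
E[max(X, Y) | X + Y ≥ 4] = (29/12) / (3/4) = 29/9.

29/9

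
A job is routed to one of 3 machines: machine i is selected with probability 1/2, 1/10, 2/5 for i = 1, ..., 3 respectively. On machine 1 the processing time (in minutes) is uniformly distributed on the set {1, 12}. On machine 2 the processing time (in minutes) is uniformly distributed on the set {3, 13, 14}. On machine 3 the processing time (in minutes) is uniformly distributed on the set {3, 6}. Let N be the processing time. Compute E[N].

E[N | machine 1] = (1+12)/2 = 13/2.
E[N | machine 2] = (3+13+14)/3 = 10.
E[N | machine 3] = (3+6)/2 = 9/2.
E[N] = (1/2)·(13/2) + (1/10)·(10) + (2/5)·(9/2) = 121/20.

121/20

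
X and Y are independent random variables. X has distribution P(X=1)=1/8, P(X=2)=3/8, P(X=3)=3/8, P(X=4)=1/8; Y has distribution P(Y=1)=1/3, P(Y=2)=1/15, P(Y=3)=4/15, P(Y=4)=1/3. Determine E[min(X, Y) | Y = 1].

P(Y = 1) = 1/3.
Summing min(X,Y)·P(x,y) over outcomes with Y = 1 gives 1/3.
E[min(X, Y) | Y = 1] = (1/3) / (1/3) = 1.

1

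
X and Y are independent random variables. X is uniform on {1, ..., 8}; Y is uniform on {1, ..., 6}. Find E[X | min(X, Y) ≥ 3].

11/2

P(min(X, Y) ≥ 3) = 1/2.
Summing X·P(x,y) over outcomes with min(X, Y) ≥ 3 gives 11/4.
E[X | min(X, Y) ≥ 3] = (11/4) / (1/2) = 11/2.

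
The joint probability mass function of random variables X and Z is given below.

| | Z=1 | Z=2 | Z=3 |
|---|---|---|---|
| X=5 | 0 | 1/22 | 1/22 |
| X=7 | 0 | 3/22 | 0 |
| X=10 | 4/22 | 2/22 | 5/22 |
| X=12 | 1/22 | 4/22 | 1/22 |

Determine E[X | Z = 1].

P(Z = 1) = 5/22.
Σ X·P over the event = 10·(4/22) + 12·(1/22) = 26/11.
E[X | Z = 1] = (26/11) / (5/22) = 52/5.

52/5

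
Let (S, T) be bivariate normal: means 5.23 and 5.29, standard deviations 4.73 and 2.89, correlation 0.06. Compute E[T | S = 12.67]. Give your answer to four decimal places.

5.5627

The regression of T on S has slope ρ·σ_T/σ_S and passes through (μ_S, μ_T).
E[T | S=12.67] = 5.29 + (0.06)·(2.89/4.73)·(12.67 − (5.23)) = 5.29 + (0.0366596)·(7.44) = 5.5627.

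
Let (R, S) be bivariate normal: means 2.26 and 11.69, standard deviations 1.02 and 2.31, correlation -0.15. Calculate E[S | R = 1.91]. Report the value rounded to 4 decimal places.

For a bivariate normal, E[S | R=x] = μ_S + ρ·(σ_S/σ_R)·(x − μ_R).
E[S | R=1.91] = 11.69 + (-0.15)·(2.31/1.02)·(1.91 − (2.26)) = 11.69 + (-0.33971)·(-0.35) = 11.8089.

11.8089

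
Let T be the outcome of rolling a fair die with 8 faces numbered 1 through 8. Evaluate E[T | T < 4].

2

Given T < 4, T is equally likely to be any of {1, 2, 3}.
E[T | T < 4] = (1 + 2 + 3) / 3 = 2.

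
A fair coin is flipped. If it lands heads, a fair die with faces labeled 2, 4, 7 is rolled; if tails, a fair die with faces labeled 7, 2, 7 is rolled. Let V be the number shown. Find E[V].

E[V | heads] = (2+4+7)/3 = 13/3.
E[V | tails] = (7+2+7)/3 = 16/3.
E[V] = (1/2)·(13/3) + (1/2)·(16/3) = 29/6.

29/6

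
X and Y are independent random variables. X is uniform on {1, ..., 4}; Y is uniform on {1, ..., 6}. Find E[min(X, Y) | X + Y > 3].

47/21

P(X + Y > 3) = 7/8.
Summing min(X,Y)·P(x,y) over outcomes with X + Y > 3 gives 47/24.
E[min(X, Y) | X + Y > 3] = (47/24) / (7/8) = 47/21.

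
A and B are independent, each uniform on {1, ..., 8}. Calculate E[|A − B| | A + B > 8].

P(A + B > 8) = 9/16.
Summing |A−B|·P(x,y) over outcomes with A + B > 8 gives 25/16.
E[|A − B| | A + B > 8] = (25/16) / (9/16) = 25/9.

25/9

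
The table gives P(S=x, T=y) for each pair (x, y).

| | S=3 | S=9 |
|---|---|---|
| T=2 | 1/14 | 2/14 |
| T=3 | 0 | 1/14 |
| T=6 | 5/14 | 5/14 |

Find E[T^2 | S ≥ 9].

P(S ≥ 9) = 4/7.
Σ T^2·P over the event = 4·(2/14) + 9·(1/14) + 36·(5/14) = 197/14.
E[T^2 | S ≥ 9] = (197/14) / (4/7) = 197/8.

197/8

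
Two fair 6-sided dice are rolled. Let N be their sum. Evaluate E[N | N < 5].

10/3

P(N < 5) = 1/6.
Σ over the event: 2·1/36 + 3·1/18 + 4·1/12 = 5/9.
E[N | N < 5] = (5/9) / (1/6) = 10/3.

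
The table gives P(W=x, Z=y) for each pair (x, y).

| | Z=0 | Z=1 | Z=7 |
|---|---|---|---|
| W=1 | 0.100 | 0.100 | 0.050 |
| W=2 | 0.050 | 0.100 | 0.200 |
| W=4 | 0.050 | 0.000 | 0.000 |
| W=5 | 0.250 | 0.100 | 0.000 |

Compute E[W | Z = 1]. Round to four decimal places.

2.6667

P(Z = 1) = 0.300.
Σ W·P over the event = 1·(0.100) + 2·(0.100) + 5·(0.100) = 0.800.
E[W | Z = 1] = (0.800) / (0.300) = 2.6667.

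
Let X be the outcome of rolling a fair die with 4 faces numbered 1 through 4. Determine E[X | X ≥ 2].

Given X ≥ 2, X is equally likely to be any of {2, 3, 4}.
E[X | X ≥ 2] = (2 + 3 + 4) / 3 = 3.

3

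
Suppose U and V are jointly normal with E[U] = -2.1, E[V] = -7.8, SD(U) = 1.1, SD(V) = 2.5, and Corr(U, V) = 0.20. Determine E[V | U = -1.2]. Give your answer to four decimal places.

The regression of V on U has slope ρ·σ_V/σ_U and passes through (μ_U, μ_V).
E[V | U=-1.2] = -7.8 + (0.20)·(2.5/1.1)·(-1.2 − (-2.1)) = -7.8 + (0.45455)·(0.9) = -7.3909.

-7.3909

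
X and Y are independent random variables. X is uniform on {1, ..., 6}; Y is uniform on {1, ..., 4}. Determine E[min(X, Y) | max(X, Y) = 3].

9/5

Outcomes with max(X, Y) = 3: (1,3), (2,3), (3,1), (3,2), (3,3), each with probability 1/24.
E[min(X, Y) | max(X, Y) = 3] = (1 + 2 + 1 + 2 + 3) / 5 = 9/5.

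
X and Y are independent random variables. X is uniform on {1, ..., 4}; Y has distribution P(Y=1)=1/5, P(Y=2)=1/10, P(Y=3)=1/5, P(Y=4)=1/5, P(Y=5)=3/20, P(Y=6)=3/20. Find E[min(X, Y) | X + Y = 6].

P(X + Y = 6) = 13/80.
Summing min(X,Y)·P(x,y) over outcomes with X + Y = 6 gives 27/80.
E[min(X, Y) | X + Y = 6] = (27/80) / (13/80) = 27/13.

27/13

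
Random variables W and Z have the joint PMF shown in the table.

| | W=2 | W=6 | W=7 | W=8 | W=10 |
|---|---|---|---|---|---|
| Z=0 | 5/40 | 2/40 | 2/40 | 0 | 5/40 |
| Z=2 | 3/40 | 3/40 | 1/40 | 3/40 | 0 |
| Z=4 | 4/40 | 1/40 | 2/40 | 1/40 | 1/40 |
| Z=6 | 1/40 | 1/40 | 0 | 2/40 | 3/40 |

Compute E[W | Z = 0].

P(Z = 0) = 7/20.
Σ W·P over the event = 2·(5/40) + 6·(2/40) + 7·(2/40) + 10·(5/40) = 43/20.
E[W | Z = 0] = (43/20) / (7/20) = 43/7.

43/7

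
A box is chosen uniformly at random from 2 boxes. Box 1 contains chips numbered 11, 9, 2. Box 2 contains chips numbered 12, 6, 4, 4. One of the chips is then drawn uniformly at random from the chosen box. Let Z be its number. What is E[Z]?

83/12

E[Z | box 1] = (11+9+2)/3 = 22/3.
E[Z | box 2] = (12+6+4+4)/4 = 13/2.
By the law of total expectation,
E[Z] = (1/2)·(22/3) + (1/2)·(13/2) = 83/12.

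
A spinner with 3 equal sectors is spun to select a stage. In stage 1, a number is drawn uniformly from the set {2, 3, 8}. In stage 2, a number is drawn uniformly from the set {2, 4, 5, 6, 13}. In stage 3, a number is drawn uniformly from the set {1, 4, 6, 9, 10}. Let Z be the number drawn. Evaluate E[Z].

E[Z | stage 1] = (2+3+8)/3 = 13/3.
E[Z | stage 2] = (2+4+5+6+13)/5 = 6.
E[Z | stage 3] = (1+4+6+9+10)/5 = 6.
By the law of total expectation,
E[Z] = (1/3)·(13/3) + (1/3)·(6) + (1/3)·(6) = 49/9.

49/9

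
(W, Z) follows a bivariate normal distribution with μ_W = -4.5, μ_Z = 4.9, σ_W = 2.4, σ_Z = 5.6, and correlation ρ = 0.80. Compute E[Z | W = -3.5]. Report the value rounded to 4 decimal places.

6.7667

For a bivariate normal, E[Z | W=x] = μ_Z + ρ·(σ_Z/σ_W)·(x − μ_W).
E[Z | W=-3.5] = 4.9 + (0.80)·(5.6/2.4)·(-3.5 − (-4.5)) = 4.9 + (1.8667)·(1) = 6.7667.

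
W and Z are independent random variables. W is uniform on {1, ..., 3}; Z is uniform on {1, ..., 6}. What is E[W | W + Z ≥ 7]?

7/3

Outcomes with W + Z ≥ 7: (1,6), (2,5), (2,6), (3,4), (3,5), (3,6), each with probability 1/18.
E[W | W + Z ≥ 7] = (1 + 2 + 2 + 3 + 3 + 3) / 6 = 7/3.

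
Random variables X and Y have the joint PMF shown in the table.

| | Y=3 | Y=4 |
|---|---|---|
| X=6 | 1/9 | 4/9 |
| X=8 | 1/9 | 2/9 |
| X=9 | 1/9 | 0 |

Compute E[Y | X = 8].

11/3

P(X = 8) = 1/3.
Σ Y·P over the event = 3·(1/9) + 4·(2/9) = 11/9.
E[Y | X = 8] = (11/9) / (1/3) = 11/3.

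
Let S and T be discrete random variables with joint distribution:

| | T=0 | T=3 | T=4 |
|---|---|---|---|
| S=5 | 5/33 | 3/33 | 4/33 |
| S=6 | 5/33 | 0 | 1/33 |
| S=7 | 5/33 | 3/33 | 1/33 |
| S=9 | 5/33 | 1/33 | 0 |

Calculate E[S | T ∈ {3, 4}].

6

P(T ∈ {3, 4}) = 13/33.
Σ S·P over the event = 5·(3/33) + 5·(4/33) + 6·(1/33) + 7·(3/33) + 7·(1/33) + 9·(1/33) = 26/11.
E[S | T ∈ {3, 4}] = (26/11) / (13/33) = 6.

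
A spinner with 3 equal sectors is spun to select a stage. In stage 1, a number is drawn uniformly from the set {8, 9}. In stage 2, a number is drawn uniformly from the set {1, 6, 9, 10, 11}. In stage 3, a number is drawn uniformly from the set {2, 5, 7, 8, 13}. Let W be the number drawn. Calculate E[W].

E[W | stage 1] = (8+9)/2 = 17/2.
E[W | stage 2] = (1+6+9+10+11)/5 = 37/5.
E[W | stage 3] = (2+5+7+8+13)/5 = 7.
By the law of total expectation,
E[W] = (1/3)·(17/2) + (1/3)·(37/5) + (1/3)·(7) = 229/30.

229/30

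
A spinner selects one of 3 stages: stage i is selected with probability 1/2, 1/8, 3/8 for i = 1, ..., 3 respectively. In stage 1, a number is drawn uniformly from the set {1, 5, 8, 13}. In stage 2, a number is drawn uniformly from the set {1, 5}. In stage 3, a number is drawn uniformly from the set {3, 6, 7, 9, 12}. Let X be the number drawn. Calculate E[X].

261/40

E[X | stage 1] = (1+5+8+13)/4 = 27/4.
E[X | stage 2] = (1+5)/2 = 3.
E[X | stage 3] = (3+6+7+9+12)/5 = 37/5.
E[X] = (1/2)·(27/4) + (1/8)·(3) + (3/8)·(37/5) = 261/40.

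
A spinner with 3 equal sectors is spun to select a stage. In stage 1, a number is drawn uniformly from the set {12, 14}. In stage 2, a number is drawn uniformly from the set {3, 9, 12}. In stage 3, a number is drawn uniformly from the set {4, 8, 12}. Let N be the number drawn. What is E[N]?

29/3

E[N | stage 1] = (12+14)/2 = 13.
E[N | stage 2] = (3+9+12)/3 = 8.
E[N | stage 3] = (4+8+12)/3 = 8.
E[N] = (1/3)·(13) + (1/3)·(8) + (1/3)·(8) = 29/3.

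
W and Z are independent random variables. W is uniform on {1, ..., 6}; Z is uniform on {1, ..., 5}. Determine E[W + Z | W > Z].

7

P(W > Z) = 1/2.
Summing (W+Z)·P(x,y) over outcomes with W > Z gives 7/2.
E[W + Z | W > Z] = (7/2) / (1/2) = 7.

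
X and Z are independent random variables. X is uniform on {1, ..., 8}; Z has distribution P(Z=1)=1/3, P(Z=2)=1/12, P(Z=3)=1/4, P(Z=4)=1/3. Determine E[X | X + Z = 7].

P(X + Z = 7) = 1/8.
Summing X·P(x,y) over outcomes with X + Z = 7 gives 53/96.
E[X | X + Z = 7] = (53/96) / (1/8) = 53/12.

53/12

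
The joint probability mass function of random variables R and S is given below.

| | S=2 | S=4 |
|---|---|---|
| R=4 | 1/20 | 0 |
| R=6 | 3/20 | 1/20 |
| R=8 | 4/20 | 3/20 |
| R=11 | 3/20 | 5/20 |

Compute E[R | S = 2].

87/11

P(S = 2) = 11/20.
Σ R·P over the event = 4·(1/20) + 6·(3/20) + 8·(4/20) + 11·(3/20) = 87/20.
E[R | S = 2] = (87/20) / (11/20) = 87/11.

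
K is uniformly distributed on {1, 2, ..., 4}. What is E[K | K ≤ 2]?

Given K ≤ 2, K is equally likely to be any of {1, 2}.
E[K | K ≤ 2] = (1 + 2) / 2 = 3/2.

3/2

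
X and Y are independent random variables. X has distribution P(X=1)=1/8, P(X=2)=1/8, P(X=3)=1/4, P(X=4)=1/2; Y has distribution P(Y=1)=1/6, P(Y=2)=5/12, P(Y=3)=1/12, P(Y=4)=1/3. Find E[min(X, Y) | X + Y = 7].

P(X + Y = 7) = 1/8.
Summing min(X,Y)·P(x,y) over outcomes with X + Y = 7 gives 3/8.
E[min(X, Y) | X + Y = 7] = (3/8) / (1/8) = 3.

3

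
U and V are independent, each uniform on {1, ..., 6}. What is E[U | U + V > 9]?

Outcomes with U + V > 9: (4,6), (5,5), (5,6), (6,4), (6,5), (6,6), each with probability 1/36.
E[U | U + V > 9] = (4 + 5 + 5 + 6 + 6 + 6) / 6 = 16/3.

16/3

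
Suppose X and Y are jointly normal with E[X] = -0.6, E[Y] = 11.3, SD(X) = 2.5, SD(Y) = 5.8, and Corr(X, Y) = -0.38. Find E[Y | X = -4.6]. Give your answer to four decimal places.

The regression of Y on X has slope ρ·σ_Y/σ_X and passes through (μ_X, μ_Y).
E[Y | X=-4.6] = 11.3 + (-0.38)·(5.8/2.5)·(-4.6 − (-0.6)) = 11.3 + (-0.8816)·(-4) = 14.8264.

14.8264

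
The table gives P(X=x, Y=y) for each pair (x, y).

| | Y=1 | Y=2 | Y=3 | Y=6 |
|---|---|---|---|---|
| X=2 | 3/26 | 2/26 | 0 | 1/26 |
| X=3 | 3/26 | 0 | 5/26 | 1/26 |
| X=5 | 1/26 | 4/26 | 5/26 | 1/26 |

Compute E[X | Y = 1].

P(Y = 1) = 7/26.
Σ X·P over the event = 2·(3/26) + 3·(3/26) + 5·(1/26) = 10/13.
E[X | Y = 1] = (10/13) / (7/26) = 20/7.

20/7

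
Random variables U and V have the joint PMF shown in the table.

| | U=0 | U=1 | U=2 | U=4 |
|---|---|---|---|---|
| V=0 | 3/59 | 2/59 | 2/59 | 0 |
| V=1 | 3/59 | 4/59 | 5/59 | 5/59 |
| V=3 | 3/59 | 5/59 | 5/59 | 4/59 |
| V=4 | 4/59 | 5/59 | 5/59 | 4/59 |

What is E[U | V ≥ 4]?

P(V ≥ 4) = 18/59.
Σ U·P over the event = 0·(4/59) + 1·(5/59) + 2·(5/59) + 4·(4/59) = 31/59.
E[U | V ≥ 4] = (31/59) / (18/59) = 31/18.

31/18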